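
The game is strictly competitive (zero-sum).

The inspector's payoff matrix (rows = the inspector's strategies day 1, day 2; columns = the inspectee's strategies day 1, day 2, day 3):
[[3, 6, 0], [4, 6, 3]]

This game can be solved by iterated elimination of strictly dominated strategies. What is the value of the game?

Column day 2 is strictly dominated by day 1 for the inspectee (3<6, 4<6); eliminate day 2.
Row day 1 is strictly dominated by row day 2 (4>3, 3>0); eliminate day 1.
Column day 1 is strictly dominated by day 3 for the inspectee (3<4); eliminate day 1.
Only (day 2, day 3) remains, with payoff 3.

3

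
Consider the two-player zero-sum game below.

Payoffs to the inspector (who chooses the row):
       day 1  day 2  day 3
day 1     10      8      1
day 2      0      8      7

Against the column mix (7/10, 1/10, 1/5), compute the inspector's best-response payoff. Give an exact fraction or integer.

8

day 1: (10)·(7/10) + (8)·(1/10) + (1)·(1/5) = 8.
day 2: (0)·(7/10) + (8)·(1/10) + (7)·(1/5) = 11/5.
The best pure response is day 1 with expected payoff 8.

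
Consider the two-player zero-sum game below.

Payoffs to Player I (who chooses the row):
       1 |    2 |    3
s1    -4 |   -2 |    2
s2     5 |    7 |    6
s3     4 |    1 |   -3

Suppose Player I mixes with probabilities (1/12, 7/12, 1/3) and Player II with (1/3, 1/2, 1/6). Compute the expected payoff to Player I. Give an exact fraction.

Against (1/3, 1/2, 1/6), each row's expected payoff is s1: -2; s2: 37/6; s3: 4/3.
Taking the (1/12, 7/12, 1/3)-weighted average: (1/12)·(-2) + (7/12)·(37/6) + (1/3)·(4/3) = 31/8.

31/8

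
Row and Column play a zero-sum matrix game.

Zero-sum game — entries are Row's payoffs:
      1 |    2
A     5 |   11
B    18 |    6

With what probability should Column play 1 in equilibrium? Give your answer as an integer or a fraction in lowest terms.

Row minima are 5 and 6, so Row's maximin is 6; column maxima are 18 and 11, so Column's minimax is 11. These differ, so the equilibrium is in mixed strategies.
Let Column play 1 with probability q. Row is indifferent when 5q + 11(1−q) = 18q + 6(1−q), giving q = 5/18.

5/18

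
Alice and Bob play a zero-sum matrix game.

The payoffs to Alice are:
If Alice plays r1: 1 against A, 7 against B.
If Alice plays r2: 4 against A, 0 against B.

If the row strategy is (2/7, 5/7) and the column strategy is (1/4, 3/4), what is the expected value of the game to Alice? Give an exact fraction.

Against (1/4, 3/4), each row's expected payoff is r1: 11/2; r2: 1.
Taking the (2/7, 5/7)-weighted average: (2/7)·(11/2) + (5/7)·(1) = 16/7.

16/7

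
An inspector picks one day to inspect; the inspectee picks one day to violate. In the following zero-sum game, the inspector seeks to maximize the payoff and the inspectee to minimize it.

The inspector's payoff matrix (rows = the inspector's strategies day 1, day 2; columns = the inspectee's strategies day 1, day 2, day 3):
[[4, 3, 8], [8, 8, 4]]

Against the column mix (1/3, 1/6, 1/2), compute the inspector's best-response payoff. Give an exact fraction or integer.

6

day 1: (4)·(1/3) + (3)·(1/6) + (8)·(1/2) = 35/6.
day 2: (8)·(1/3) + (8)·(1/6) + (4)·(1/2) = 6.
The best pure response is day 2 with expected payoff 6.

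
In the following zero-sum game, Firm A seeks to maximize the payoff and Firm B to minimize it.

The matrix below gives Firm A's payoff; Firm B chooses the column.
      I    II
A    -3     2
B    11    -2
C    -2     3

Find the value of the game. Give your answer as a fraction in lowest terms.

29/18

Row A is strictly dominated by row C, so Firm A never plays it.
The remaining 2×2 game on (B, C) × (I, II) has no saddle point. Let Firm A play B with probability p; indifference gives 11p − 2(1−p) = −2p + 3(1−p), so p = 5/18.
Similarly Firm B's optimal q on I is 5/18, and the value is 11·(5/18) + (-2)·(13/18) = 29/18.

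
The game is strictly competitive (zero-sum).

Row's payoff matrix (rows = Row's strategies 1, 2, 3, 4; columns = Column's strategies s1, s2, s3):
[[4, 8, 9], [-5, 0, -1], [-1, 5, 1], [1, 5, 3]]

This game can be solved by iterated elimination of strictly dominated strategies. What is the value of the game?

Column s2 is strictly dominated by s1 for Column (4<8, -5<0, -1<5, 1<5); eliminate s2.
Column s3 is strictly dominated by s1 for Column (4<9, -5<-1, -1<1, 1<3); eliminate s3.
Row 4 is strictly dominated by row 1 (4>1); eliminate 4.
Row 2 is strictly dominated by row 1 (4>-5); eliminate 2.
Row 3 is strictly dominated by row 1 (4>-1); eliminate 3.
Only (1, s1) remains, with payoff 4.

4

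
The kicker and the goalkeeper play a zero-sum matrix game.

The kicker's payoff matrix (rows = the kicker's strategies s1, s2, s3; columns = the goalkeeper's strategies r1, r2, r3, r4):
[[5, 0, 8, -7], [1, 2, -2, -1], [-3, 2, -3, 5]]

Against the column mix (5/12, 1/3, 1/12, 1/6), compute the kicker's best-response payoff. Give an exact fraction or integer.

19/12

s1: (5)·(5/12) + (0)·(1/3) + (8)·(1/12) + (-7)·(1/6) = 19/12.
s2: (1)·(5/12) + (2)·(1/3) + (-2)·(1/12) + (-1)·(1/6) = 3/4.
s3: (-3)·(5/12) + (2)·(1/3) + (-3)·(1/12) + (5)·(1/6) = 0.
The best pure response is s1 with expected payoff 19/12.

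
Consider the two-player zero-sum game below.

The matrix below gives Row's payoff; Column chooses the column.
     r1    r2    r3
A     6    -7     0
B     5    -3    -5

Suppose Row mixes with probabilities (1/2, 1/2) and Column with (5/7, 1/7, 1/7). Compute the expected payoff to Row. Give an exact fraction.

20/7

Against (5/7, 1/7, 1/7), each row's expected payoff is A: 23/7; B: 17/7.
Taking the (1/2, 1/2)-weighted average: (1/2)·(23/7) + (1/2)·(17/7) = 20/7.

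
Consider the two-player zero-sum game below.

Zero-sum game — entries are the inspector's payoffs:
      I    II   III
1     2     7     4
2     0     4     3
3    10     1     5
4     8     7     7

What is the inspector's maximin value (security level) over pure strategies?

7

The worst-case payoff for each row is 1: 2, 2: 0, 3: 1, 4: 7.
The best of these is 7.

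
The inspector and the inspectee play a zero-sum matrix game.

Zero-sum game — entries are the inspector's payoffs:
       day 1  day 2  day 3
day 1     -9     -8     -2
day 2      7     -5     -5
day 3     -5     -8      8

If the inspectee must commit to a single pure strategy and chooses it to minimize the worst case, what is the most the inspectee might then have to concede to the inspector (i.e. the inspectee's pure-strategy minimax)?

The worst case (largest entry) in each column is day 1: 7, day 2: -5, day 3: 8.
The best (smallest) of these is -5.

-5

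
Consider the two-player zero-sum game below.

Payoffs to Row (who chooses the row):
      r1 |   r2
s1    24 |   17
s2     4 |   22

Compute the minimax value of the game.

Row minima are 17 and 4, so Row's maximin is 17; column maxima are 24 and 22, so Column's minimax is 22. These differ, so the equilibrium is in mixed strategies.
Let Row play s1 with probability p. Column is indifferent when 24p + 4(1−p) = 17p + 22(1−p), giving p = 18/25.
Let Column play r1 with probability q. Row is indifferent when 24q + 17(1−q) = 4q + 22(1−q), giving q = 1/5.
The value is 24·(1/5) + (17)·(4/5) = 92/5.

92/5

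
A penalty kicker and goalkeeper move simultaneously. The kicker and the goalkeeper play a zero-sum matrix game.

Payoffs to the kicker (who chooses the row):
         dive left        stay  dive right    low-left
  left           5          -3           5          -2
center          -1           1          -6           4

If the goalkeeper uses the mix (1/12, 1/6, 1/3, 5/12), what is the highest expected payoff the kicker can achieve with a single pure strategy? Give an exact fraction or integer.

3/4

left: (5)·(1/12) + (-3)·(1/6) + (5)·(1/3) + (-2)·(5/12) = 3/4.
center: (-1)·(1/12) + (1)·(1/6) + (-6)·(1/3) + (4)·(5/12) = -1/4.
The best pure response is left with expected payoff 3/4.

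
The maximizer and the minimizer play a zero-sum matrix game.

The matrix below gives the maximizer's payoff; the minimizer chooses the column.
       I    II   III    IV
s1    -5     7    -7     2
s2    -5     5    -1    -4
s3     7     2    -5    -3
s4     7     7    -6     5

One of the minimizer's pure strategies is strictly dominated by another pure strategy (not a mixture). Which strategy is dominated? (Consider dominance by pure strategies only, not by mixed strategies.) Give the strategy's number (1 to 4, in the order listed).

The minimizer prefers columns that give the maximizer less. Compare II with III: -7 < 7, -1 < 5, -5 < 2, -6 < 7.
So III strictly dominates II for the minimizer; II is strictly dominated.

2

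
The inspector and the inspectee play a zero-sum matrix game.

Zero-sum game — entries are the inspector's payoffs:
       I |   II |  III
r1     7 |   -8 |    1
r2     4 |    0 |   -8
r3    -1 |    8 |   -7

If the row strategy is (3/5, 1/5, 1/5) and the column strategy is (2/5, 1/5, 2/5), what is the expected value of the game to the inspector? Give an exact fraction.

Against (2/5, 1/5, 2/5), each row's expected payoff is r1: 8/5; r2: -8/5; r3: -8/5.
Taking the (3/5, 1/5, 1/5)-weighted average: (3/5)·(8/5) + (1/5)·(-8/5) + (1/5)·(-8/5) = 8/25.

8/25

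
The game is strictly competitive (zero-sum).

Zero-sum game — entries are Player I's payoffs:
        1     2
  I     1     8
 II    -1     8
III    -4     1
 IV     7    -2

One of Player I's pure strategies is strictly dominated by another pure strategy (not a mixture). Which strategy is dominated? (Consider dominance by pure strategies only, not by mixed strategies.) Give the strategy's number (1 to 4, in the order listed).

3

Compare III with I: 1 > -4, 8 > 1.
So I strictly dominates III for Player I; III is strictly dominated.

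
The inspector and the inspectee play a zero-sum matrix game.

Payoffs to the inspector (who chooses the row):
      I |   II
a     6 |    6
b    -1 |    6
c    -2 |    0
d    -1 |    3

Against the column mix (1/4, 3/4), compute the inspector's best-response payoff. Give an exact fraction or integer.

6

a: (6)·(1/4) + (6)·(3/4) = 6.
b: (-1)·(1/4) + (6)·(3/4) = 17/4.
c: (-2)·(1/4) + (0)·(3/4) = -1/2.
d: (-1)·(1/4) + (3)·(3/4) = 2.
The best pure response is a with expected payoff 6.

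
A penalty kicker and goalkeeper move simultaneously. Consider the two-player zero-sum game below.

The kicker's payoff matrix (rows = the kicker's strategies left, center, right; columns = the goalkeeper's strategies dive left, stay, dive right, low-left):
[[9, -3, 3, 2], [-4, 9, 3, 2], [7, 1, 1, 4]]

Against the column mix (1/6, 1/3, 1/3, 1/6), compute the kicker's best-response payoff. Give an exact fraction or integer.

left: (9)·(1/6) + (-3)·(1/3) + (3)·(1/3) + (2)·(1/6) = 11/6.
center: (-4)·(1/6) + (9)·(1/3) + (3)·(1/3) + (2)·(1/6) = 11/3.
right: (7)·(1/6) + (1)·(1/3) + (1)·(1/3) + (4)·(1/6) = 5/2.
The best pure response is center with expected payoff 11/3.

11/3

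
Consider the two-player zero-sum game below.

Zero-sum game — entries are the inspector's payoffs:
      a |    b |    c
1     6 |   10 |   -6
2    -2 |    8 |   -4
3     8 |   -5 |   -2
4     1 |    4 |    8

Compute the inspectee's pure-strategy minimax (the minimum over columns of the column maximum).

8

The worst case (largest entry) in each column is a: 8, b: 10, c: 8.
The best (smallest) of these is 8.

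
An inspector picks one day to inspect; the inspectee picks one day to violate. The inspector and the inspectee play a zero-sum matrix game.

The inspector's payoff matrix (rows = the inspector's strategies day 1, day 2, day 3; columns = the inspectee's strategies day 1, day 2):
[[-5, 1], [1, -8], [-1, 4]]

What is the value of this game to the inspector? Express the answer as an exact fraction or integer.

-2/7

Row day 1 is strictly dominated by row day 3, so the inspector never plays it.
The remaining 2×2 game on (day 2, day 3) × (day 1, day 2) has no saddle point. Let the inspector play day 2 with probability p; indifference gives p − (1−p) = −8p + 4(1−p), so p = 5/14.
Similarly the inspectee's optimal q on day 1 is 6/7, and the value is 1·(6/7) + (-8)·(1/7) = -2/7.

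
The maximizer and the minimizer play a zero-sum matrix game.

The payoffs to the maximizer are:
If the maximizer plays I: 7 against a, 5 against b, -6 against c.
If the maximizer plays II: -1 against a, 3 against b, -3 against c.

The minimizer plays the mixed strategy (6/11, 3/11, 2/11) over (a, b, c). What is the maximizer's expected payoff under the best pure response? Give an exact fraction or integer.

45/11

I: (7)·(6/11) + (5)·(3/11) + (-6)·(2/11) = 45/11.
II: (-1)·(6/11) + (3)·(3/11) + (-3)·(2/11) = -3/11.
The best pure response is I with expected payoff 45/11.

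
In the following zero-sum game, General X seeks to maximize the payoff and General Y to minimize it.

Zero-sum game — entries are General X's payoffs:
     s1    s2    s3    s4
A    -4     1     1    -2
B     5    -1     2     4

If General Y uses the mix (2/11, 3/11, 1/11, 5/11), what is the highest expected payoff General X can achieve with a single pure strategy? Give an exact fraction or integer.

29/11

A: (-4)·(2/11) + (1)·(3/11) + (1)·(1/11) + (-2)·(5/11) = -14/11.
B: (5)·(2/11) + (-1)·(3/11) + (2)·(1/11) + (4)·(5/11) = 29/11.
The best pure response is B with expected payoff 29/11.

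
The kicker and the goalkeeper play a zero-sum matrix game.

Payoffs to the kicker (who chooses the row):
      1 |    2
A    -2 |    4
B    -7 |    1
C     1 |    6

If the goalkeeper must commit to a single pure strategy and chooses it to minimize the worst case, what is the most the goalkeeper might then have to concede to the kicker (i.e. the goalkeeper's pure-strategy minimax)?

The worst case (largest entry) in each column is 1: 1, 2: 6.
The best (smallest) of these is 1.

1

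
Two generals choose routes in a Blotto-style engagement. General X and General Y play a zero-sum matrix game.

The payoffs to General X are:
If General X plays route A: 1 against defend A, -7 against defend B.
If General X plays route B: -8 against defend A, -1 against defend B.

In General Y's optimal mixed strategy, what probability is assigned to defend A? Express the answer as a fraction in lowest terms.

2/5

Row minima are -7 and -8, so General X's maximin is -7; column maxima are 1 and -1, so General Y's minimax is -1. These differ, so the equilibrium is in mixed strategies.
Let General Y play defend A with probability q. General X is indifferent when q − 7(1−q) = −8q − (1−q), giving q = 2/5.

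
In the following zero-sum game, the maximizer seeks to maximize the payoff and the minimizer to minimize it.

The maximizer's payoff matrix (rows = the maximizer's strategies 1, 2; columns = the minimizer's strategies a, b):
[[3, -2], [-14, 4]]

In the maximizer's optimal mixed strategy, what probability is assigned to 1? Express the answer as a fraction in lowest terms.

Row minima are -2 and -14, so the maximizer's maximin is -2; column maxima are 3 and 4, so the minimizer's minimax is 3. These differ, so the equilibrium is in mixed strategies.
Let the maximizer play 1 with probability p. The minimizer is indifferent when 3p − 14(1−p) = −2p + 4(1−p), giving p = 18/23.

18/23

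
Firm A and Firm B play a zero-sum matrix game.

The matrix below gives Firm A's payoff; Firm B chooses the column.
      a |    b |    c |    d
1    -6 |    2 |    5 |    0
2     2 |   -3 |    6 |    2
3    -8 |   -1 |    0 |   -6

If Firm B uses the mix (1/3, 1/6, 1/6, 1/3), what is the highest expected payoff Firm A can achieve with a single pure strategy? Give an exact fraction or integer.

1: (-6)·(1/3) + (2)·(1/6) + (5)·(1/6) + (0)·(1/3) = -5/6.
2: (2)·(1/3) + (-3)·(1/6) + (6)·(1/6) + (2)·(1/3) = 11/6.
3: (-8)·(1/3) + (-1)·(1/6) + (0)·(1/6) + (-6)·(1/3) = -29/6.
The best pure response is 2 with expected payoff 11/6.

11/6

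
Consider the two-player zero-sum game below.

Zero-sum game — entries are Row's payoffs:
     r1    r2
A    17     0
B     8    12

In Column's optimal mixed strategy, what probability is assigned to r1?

4/7

Row minima are 0 and 8, so Row's maximin is 8; column maxima are 17 and 12, so Column's minimax is 12. These differ, so the equilibrium is in mixed strategies.
Let Column play r1 with probability q. Row is indifferent when 17q = 8q + 12(1−q), giving q = 4/7.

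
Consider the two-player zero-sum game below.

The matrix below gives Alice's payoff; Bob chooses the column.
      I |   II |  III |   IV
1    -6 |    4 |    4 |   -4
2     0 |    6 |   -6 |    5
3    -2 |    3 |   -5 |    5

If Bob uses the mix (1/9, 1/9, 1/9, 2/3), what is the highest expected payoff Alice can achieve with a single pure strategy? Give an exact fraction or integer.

10/3

1: (-6)·(1/9) + (4)·(1/9) + (4)·(1/9) + (-4)·(2/3) = -22/9.
2: (0)·(1/9) + (6)·(1/9) + (-6)·(1/9) + (5)·(2/3) = 10/3.
3: (-2)·(1/9) + (3)·(1/9) + (-5)·(1/9) + (5)·(2/3) = 26/9.
The best pure response is 2 with expected payoff 10/3.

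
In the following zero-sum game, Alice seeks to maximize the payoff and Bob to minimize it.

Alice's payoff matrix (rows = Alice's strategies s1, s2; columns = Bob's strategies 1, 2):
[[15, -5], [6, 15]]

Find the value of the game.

255/29

Row minima are -5 and 6, so Alice's maximin is 6; column maxima are 15 and 15, so Bob's minimax is 15. These differ, so the equilibrium is in mixed strategies.
Let Alice play s1 with probability p. Bob is indifferent when 15p + 6(1−p) = −5p + 15(1−p), giving p = 9/29.
Let Bob play 1 with probability q. Alice is indifferent when 15q − 5(1−q) = 6q + 15(1−q), giving q = 20/29.
The value is 15·(20/29) + (-5)·(9/29) = 255/29.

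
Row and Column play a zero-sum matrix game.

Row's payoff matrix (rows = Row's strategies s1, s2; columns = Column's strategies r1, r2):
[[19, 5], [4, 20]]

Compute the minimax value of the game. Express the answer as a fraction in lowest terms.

Row minima are 5 and 4, so Row's maximin is 5; column maxima are 19 and 20, so Column's minimax is 19. These differ, so the equilibrium is in mixed strategies.
Let Row play s1 with probability p. Column is indifferent when 19p + 4(1−p) = 5p + 20(1−p), giving p = 8/15.
Let Column play r1 with probability q. Row is indifferent when 19q + 5(1−q) = 4q + 20(1−q), giving q = 1/2.
The value is 19·(1/2) + (5)·(1/2) = 12.

12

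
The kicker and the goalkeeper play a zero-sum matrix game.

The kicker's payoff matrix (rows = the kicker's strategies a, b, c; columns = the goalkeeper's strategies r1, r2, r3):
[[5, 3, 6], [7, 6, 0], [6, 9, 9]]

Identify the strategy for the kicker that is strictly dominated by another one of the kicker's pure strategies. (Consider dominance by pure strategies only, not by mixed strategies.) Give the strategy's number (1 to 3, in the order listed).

Compare a with c: 6 > 5, 9 > 3, 9 > 6.
So c strictly dominates a for the kicker; a is strictly dominated.

1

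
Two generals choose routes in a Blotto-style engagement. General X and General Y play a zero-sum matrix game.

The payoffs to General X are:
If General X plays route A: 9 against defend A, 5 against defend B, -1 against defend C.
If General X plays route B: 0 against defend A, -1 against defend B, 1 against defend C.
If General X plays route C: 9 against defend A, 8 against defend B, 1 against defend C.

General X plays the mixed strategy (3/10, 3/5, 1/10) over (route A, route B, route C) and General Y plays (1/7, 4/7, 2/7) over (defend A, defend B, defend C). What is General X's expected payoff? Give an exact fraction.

Against (1/7, 4/7, 2/7), each row's expected payoff is route A: 27/7; route B: -2/7; route C: 43/7.
Taking the (3/10, 3/5, 1/10)-weighted average: (3/10)·(27/7) + (3/5)·(-2/7) + (1/10)·(43/7) = 8/5.

8/5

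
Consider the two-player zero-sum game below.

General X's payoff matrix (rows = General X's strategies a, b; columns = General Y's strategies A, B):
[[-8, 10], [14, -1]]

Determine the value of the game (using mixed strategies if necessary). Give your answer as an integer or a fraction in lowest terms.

Row minima are -8 and -1, so General X's maximin is -1; column maxima are 14 and 10, so General Y's minimax is 10. These differ, so the equilibrium is in mixed strategies.
Let General X play a with probability p. General Y is indifferent when −8p + 14(1−p) = 10p − (1−p), giving p = 5/11.
Let General Y play A with probability q. General X is indifferent when −8q + 10(1−q) = 14q − (1−q), giving q = 1/3.
The value is -8·(1/3) + (10)·(2/3) = 4.

4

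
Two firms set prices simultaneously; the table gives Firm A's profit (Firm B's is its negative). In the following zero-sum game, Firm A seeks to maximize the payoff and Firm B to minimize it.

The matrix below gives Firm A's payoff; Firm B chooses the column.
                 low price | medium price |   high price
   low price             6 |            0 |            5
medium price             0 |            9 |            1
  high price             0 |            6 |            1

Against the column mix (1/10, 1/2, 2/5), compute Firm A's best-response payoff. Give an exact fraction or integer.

low price: (6)·(1/10) + (0)·(1/2) + (5)·(2/5) = 13/5.
medium price: (0)·(1/10) + (9)·(1/2) + (1)·(2/5) = 49/10.
high price: (0)·(1/10) + (6)·(1/2) + (1)·(2/5) = 17/5.
The best pure response is medium price with expected payoff 49/10.

49/10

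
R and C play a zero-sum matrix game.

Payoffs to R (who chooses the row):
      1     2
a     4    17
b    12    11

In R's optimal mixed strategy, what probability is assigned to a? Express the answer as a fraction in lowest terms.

1/14

Row minima are 4 and 11, so R's maximin is 11; column maxima are 12 and 17, so C's minimax is 12. These differ, so the equilibrium is in mixed strategies.
Let R play a with probability p. C is indifferent when 4p + 12(1−p) = 17p + 11(1−p), giving p = 1/14.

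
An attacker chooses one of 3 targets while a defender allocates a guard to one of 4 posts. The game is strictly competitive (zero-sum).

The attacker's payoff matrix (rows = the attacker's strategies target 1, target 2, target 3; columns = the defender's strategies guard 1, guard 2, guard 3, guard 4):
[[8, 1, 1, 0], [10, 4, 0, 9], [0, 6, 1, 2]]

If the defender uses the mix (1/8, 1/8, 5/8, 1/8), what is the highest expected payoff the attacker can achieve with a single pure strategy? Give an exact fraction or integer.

23/8

target 1: (8)·(1/8) + (1)·(1/8) + (1)·(5/8) + (0)·(1/8) = 7/4.
target 2: (10)·(1/8) + (4)·(1/8) + (0)·(5/8) + (9)·(1/8) = 23/8.
target 3: (0)·(1/8) + (6)·(1/8) + (1)·(5/8) + (2)·(1/8) = 13/8.
The best pure response is target 2 with expected payoff 23/8.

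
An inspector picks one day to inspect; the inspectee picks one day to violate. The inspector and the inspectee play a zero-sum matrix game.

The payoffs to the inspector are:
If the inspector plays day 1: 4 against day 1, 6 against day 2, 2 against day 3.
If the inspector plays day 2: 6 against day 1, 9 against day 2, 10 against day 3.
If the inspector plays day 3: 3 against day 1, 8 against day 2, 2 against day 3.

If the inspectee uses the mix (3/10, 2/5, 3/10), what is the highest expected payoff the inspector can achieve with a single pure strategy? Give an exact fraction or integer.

42/5

day 1: (4)·(3/10) + (6)·(2/5) + (2)·(3/10) = 21/5.
day 2: (6)·(3/10) + (9)·(2/5) + (10)·(3/10) = 42/5.
day 3: (3)·(3/10) + (8)·(2/5) + (2)·(3/10) = 47/10.
The best pure response is day 2 with expected payoff 42/5.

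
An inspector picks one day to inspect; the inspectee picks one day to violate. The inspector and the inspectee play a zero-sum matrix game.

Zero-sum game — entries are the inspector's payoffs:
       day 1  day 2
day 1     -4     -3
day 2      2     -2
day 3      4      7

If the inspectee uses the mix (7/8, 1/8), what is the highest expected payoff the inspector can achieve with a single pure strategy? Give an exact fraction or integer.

day 1: (-4)·(7/8) + (-3)·(1/8) = -31/8.
day 2: (2)·(7/8) + (-2)·(1/8) = 3/2.
day 3: (4)·(7/8) + (7)·(1/8) = 35/8.
The best pure response is day 3 with expected payoff 35/8.

35/8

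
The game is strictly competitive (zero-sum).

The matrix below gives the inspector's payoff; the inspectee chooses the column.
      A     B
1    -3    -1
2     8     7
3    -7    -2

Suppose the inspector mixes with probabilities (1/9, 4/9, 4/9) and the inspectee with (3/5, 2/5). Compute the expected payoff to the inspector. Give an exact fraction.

Against (3/5, 2/5), each row's expected payoff is 1: -11/5; 2: 38/5; 3: -5.
Taking the (1/9, 4/9, 4/9)-weighted average: (1/9)·(-11/5) + (4/9)·(38/5) + (4/9)·(-5) = 41/45.

41/45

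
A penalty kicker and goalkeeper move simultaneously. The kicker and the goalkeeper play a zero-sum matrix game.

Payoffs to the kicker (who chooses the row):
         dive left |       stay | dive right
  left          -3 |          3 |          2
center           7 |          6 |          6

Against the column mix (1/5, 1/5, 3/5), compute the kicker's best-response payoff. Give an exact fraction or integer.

31/5

left: (-3)·(1/5) + (3)·(1/5) + (2)·(3/5) = 6/5.
center: (7)·(1/5) + (6)·(1/5) + (6)·(3/5) = 31/5.
The best pure response is center with expected payoff 31/5.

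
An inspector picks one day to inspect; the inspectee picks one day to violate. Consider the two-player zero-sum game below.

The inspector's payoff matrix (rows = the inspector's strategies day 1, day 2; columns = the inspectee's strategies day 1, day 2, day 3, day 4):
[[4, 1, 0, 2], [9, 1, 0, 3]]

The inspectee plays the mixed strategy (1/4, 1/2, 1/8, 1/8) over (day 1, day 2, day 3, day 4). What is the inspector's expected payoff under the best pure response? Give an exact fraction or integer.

25/8

day 1: (4)·(1/4) + (1)·(1/2) + (0)·(1/8) + (2)·(1/8) = 7/4.
day 2: (9)·(1/4) + (1)·(1/2) + (0)·(1/8) + (3)·(1/8) = 25/8.
The best pure response is day 2 with expected payoff 25/8.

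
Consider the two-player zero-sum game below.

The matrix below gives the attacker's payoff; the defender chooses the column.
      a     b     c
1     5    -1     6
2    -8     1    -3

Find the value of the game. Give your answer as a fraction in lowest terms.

Column c is strictly dominated by a for the defender (it gives the attacker more in every row).
The remaining 2×2 game on (1, 2) × (a, b) has no saddle point. Let the attacker play 1 with probability p; indifference gives 5p − 8(1−p) = −p + (1−p), so p = 3/5.
Similarly the defender's optimal q on a is 2/15, and the value is 5·(2/15) + (-1)·(13/15) = -1/5.

-1/5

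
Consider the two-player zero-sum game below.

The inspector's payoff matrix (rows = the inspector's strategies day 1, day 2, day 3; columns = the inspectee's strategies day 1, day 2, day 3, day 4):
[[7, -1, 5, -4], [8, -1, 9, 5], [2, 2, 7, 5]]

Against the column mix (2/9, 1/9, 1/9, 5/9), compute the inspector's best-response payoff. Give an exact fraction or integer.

49/9

day 1: (7)·(2/9) + (-1)·(1/9) + (5)·(1/9) + (-4)·(5/9) = -2/9.
day 2: (8)·(2/9) + (-1)·(1/9) + (9)·(1/9) + (5)·(5/9) = 49/9.
day 3: (2)·(2/9) + (2)·(1/9) + (7)·(1/9) + (5)·(5/9) = 38/9.
The best pure response is day 2 with expected payoff 49/9.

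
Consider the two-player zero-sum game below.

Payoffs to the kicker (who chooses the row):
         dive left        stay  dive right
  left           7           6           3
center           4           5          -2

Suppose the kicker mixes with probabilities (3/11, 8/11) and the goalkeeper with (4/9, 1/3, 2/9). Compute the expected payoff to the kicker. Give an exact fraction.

124/33

Against (4/9, 1/3, 2/9), each row's expected payoff is left: 52/9; center: 3.
Taking the (3/11, 8/11)-weighted average: (3/11)·(52/9) + (8/11)·(3) = 124/33.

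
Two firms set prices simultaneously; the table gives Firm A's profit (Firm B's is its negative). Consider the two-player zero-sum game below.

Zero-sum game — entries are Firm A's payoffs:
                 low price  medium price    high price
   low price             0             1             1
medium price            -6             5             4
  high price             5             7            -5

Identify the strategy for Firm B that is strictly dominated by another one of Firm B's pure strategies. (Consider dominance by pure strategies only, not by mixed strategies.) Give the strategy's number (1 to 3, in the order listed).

2

Firm B prefers columns that give Firm A less. Compare medium price with low price: 0 < 1, -6 < 5, 5 < 7.
So low price strictly dominates medium price for Firm B; medium price is strictly dominated.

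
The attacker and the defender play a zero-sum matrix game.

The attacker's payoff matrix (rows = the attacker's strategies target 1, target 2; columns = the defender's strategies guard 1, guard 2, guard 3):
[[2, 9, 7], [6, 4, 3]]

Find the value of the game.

Column guard 2 is strictly dominated by guard 3 for the defender (it gives the attacker more in every row).
The remaining 2×2 game on (target 1, target 2) × (guard 1, guard 3) has no saddle point. Let the attacker play target 1 with probability p; indifference gives 2p + 6(1−p) = 7p + 3(1−p), so p = 3/8.
Similarly the defender's optimal q on guard 1 is 1/2, and the value is 2·(1/2) + (7)·(1/2) = 9/2.

9/2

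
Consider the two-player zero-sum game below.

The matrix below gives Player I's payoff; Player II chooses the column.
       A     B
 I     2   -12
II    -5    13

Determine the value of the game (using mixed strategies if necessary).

-17/16

Row minima are -12 and -5, so Player I's maximin is -5; column maxima are 2 and 13, so Player II's minimax is 2. These differ, so the equilibrium is in mixed strategies.
Let Player I play I with probability p. Player II is indifferent when 2p − 5(1−p) = −12p + 13(1−p), giving p = 9/16.
Let Player II play A with probability q. Player I is indifferent when 2q − 12(1−q) = −5q + 13(1−q), giving q = 25/32.
The value is 2·(25/32) + (-12)·(7/32) = -17/16.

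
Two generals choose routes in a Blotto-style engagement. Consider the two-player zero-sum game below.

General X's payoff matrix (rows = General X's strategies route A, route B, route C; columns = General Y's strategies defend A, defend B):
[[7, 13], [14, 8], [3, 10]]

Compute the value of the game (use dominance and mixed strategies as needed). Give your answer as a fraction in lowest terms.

Row route C is strictly dominated by row route A, so General X never plays it.
The remaining 2×2 game on (route A, route B) × (defend A, defend B) has no saddle point. Let General X play route A with probability p; indifference gives 7p + 14(1−p) = 13p + 8(1−p), so p = 1/2.
Similarly General Y's optimal q on defend A is 5/12, and the value is 7·(5/12) + (13)·(7/12) = 21/2.

21/2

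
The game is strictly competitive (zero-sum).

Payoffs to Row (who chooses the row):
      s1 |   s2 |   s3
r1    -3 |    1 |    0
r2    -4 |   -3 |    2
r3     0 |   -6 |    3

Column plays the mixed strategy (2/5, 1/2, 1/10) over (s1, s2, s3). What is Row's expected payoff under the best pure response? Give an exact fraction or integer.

-7/10

r1: (-3)·(2/5) + (1)·(1/2) + (0)·(1/10) = -7/10.
r2: (-4)·(2/5) + (-3)·(1/2) + (2)·(1/10) = -29/10.
r3: (0)·(2/5) + (-6)·(1/2) + (3)·(1/10) = -27/10.
The best pure response is r1 with expected payoff -7/10.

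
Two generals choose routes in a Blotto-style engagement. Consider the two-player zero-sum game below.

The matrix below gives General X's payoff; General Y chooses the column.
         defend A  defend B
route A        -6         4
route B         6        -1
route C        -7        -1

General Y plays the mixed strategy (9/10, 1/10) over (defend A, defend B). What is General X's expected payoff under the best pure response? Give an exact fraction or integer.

53/10

route A: (-6)·(9/10) + (4)·(1/10) = -5.
route B: (6)·(9/10) + (-1)·(1/10) = 53/10.
route C: (-7)·(9/10) + (-1)·(1/10) = -32/5.
The best pure response is route B with expected payoff 53/10.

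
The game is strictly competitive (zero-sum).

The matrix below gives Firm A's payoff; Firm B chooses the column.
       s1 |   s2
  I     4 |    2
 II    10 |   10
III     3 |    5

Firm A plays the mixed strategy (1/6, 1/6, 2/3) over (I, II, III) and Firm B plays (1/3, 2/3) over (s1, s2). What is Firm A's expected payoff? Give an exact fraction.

Against (1/3, 2/3), each row's expected payoff is I: 8/3; II: 10; III: 13/3.
Taking the (1/6, 1/6, 2/3)-weighted average: (1/6)·(8/3) + (1/6)·(10) + (2/3)·(13/3) = 5.

5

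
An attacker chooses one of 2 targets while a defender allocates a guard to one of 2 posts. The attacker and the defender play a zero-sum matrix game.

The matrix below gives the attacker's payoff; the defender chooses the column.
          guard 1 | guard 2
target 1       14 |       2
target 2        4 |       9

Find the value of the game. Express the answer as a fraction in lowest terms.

118/17

Row minima are 2 and 4, so the attacker's maximin is 4; column maxima are 14 and 9, so the defender's minimax is 9. These differ, so the equilibrium is in mixed strategies.
Let the attacker play target 1 with probability p. The defender is indifferent when 14p + 4(1−p) = 2p + 9(1−p), giving p = 5/17.
Let the defender play guard 1 with probability q. The attacker is indifferent when 14q + 2(1−q) = 4q + 9(1−q), giving q = 7/17.
The value is 14·(7/17) + (2)·(10/17) = 118/17.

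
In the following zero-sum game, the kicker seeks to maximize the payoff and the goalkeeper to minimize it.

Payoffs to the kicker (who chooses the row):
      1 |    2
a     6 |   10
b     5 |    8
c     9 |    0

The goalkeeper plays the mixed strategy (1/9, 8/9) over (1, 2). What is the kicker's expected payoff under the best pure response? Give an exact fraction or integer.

86/9

a: (6)·(1/9) + (10)·(8/9) = 86/9.
b: (5)·(1/9) + (8)·(8/9) = 23/3.
c: (9)·(1/9) + (0)·(8/9) = 1.
The best pure response is a with expected payoff 86/9.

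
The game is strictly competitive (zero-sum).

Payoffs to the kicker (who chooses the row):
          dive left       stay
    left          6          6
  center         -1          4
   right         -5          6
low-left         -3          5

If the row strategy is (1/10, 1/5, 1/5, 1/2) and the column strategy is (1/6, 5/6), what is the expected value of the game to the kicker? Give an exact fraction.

Against (1/6, 5/6), each row's expected payoff is left: 6; center: 19/6; right: 25/6; low-left: 11/3.
Taking the (1/10, 1/5, 1/5, 1/2)-weighted average: (1/10)·(6) + (1/5)·(19/6) + (1/5)·(25/6) + (1/2)·(11/3) = 39/10.

39/10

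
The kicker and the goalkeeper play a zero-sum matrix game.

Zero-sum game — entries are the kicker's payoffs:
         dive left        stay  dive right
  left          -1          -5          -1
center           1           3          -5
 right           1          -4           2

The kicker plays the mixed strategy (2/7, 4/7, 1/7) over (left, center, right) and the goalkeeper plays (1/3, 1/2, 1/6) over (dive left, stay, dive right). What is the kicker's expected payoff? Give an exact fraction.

-10/21

Against (1/3, 1/2, 1/6), each row's expected payoff is left: -3; center: 1; right: -4/3.
Taking the (2/7, 4/7, 1/7)-weighted average: (2/7)·(-3) + (4/7)·(1) + (1/7)·(-4/3) = -10/21.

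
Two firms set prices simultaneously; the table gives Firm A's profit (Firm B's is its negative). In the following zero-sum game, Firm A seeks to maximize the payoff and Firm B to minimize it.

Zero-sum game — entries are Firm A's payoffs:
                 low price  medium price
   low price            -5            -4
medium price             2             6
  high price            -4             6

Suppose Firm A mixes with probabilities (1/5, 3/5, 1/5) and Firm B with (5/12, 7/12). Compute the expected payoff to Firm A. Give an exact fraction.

25/12

Against (5/12, 7/12), each row's expected payoff is low price: -53/12; medium price: 13/3; high price: 11/6.
Taking the (1/5, 3/5, 1/5)-weighted average: (1/5)·(-53/12) + (3/5)·(13/3) + (1/5)·(11/6) = 25/12.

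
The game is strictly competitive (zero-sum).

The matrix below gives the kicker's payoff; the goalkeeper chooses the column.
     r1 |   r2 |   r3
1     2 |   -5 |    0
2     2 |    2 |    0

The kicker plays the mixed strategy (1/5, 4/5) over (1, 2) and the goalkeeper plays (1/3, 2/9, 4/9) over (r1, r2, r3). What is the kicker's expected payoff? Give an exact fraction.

Against (1/3, 2/9, 4/9), each row's expected payoff is 1: -4/9; 2: 10/9.
Taking the (1/5, 4/5)-weighted average: (1/5)·(-4/9) + (4/5)·(10/9) = 4/5.

4/5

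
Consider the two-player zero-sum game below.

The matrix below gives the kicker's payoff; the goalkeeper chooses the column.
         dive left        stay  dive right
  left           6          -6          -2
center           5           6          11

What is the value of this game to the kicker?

Column dive right is strictly dominated by stay for the goalkeeper (it gives the kicker more in every row).
The remaining 2×2 game on (left, center) × (dive left, stay) has no saddle point. Let the kicker play left with probability p; indifference gives 6p + 5(1−p) = −6p + 6(1−p), so p = 1/13.
Similarly the goalkeeper's optimal q on dive left is 12/13, and the value is 6·(12/13) + (-6)·(1/13) = 66/13.

66/13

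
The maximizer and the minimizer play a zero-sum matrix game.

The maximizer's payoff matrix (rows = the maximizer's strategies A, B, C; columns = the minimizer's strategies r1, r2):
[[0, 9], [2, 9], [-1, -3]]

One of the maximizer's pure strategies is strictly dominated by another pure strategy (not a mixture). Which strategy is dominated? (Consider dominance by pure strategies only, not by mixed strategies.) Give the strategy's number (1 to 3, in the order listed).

Compare C with A: 0 > -1, 9 > -3.
So A strictly dominates C for the maximizer; C is strictly dominated.

3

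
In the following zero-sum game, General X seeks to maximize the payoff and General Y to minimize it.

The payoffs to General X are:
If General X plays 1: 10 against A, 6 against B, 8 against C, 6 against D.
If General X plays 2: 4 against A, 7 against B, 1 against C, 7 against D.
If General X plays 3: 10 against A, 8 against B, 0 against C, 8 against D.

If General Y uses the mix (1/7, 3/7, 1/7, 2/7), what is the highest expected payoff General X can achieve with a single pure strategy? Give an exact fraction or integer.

50/7

1: (10)·(1/7) + (6)·(3/7) + (8)·(1/7) + (6)·(2/7) = 48/7.
2: (4)·(1/7) + (7)·(3/7) + (1)·(1/7) + (7)·(2/7) = 40/7.
3: (10)·(1/7) + (8)·(3/7) + (0)·(1/7) + (8)·(2/7) = 50/7.
The best pure response is 3 with expected payoff 50/7.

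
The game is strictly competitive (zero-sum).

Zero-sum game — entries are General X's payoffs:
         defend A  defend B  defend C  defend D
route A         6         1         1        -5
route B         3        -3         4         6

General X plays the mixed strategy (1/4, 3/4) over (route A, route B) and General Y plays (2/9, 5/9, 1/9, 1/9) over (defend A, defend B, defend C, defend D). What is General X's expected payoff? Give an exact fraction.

4/9

Against (2/9, 5/9, 1/9, 1/9), each row's expected payoff is route A: 13/9; route B: 1/9.
Taking the (1/4, 3/4)-weighted average: (1/4)·(13/9) + (3/4)·(1/9) = 4/9.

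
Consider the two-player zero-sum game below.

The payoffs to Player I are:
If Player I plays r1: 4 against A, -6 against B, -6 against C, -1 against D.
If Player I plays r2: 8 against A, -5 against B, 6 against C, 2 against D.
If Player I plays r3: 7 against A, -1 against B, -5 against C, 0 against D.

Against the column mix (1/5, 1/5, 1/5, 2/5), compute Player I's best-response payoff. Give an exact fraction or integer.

13/5

r1: (4)·(1/5) + (-6)·(1/5) + (-6)·(1/5) + (-1)·(2/5) = -2.
r2: (8)·(1/5) + (-5)·(1/5) + (6)·(1/5) + (2)·(2/5) = 13/5.
r3: (7)·(1/5) + (-1)·(1/5) + (-5)·(1/5) + (0)·(2/5) = 1/5.
The best pure response is r2 with expected payoff 13/5.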